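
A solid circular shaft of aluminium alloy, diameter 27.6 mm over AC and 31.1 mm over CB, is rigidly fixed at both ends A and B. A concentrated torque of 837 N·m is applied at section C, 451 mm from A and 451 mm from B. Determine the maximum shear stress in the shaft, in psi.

Compatibility: T_A·a/J_AC = T_B·b/J_CB with T_A + T_B = T₀.
J_AC = 5.70×10^-8 m⁴, J_CB = 9.18×10^-8 m⁴, so T_A = T₀·(J_AC/a)/((J_AC/a)+(J_CB/b)) = 320.4 N·m, T_B = 516.6 N·m.
τ in each portion: τ_AC = 7.76×10^7 Pa, τ_CB = 8.75×10^7 Pa; maximum is in CB.
τ_max = T_CB·r/J = 516.6·0.0156/9.18×10^-8 = 8.746×10^7 Pa.

12700 psi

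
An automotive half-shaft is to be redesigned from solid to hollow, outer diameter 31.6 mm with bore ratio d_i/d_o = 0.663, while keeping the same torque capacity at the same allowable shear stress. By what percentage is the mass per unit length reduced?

35.3 %

Equal τ_max and T ⇒ the solid shaft needs d_s³ = d_o³(1−k⁴), so d_s = 31.6·(1−0.663⁴)^(1/3) = 29.42 mm.
Area ratio A_h/A_s = d_o²(1−k²)/d_s² = (1−k²)/(1−k⁴)^(2/3) = 0.6467.
Mass saving = 1 − 0.6467 = 35.3 %.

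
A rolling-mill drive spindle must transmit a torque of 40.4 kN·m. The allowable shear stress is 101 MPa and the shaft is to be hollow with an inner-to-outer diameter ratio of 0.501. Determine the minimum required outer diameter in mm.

For a hollow shaft with d_i/d_o = 0.501: τ_max = 16T/(π d_o³ (1−k⁴)), so d_o = [16T/(π τ_allow (1−k⁴))]^(1/3) = [16·40400/(π·1.01×10^8·0.9370)]^(1/3) = 0.1295 m.

130 mm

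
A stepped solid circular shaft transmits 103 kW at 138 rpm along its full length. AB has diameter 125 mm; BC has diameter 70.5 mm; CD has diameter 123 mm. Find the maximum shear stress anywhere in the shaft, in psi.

ω = 2π·138/60 = 14.45 rad/s, so T = P/ω = 103×10³ / 14.45 = 7127 N·m.
Under the same torque, τ_max = 16T/(πd³) is largest where d is smallest — segment BC (d = 70.5 mm).
τ_max = 16·7127/(π·(0.0705)³) = 1.036×10^8 Pa.

15000 psi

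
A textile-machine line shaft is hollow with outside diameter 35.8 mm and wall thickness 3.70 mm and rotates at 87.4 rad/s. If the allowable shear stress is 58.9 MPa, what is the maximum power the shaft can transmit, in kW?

J = π(d_o⁴ − d_i⁴)/32 = π(0.0358⁴ − 0.0284⁴)/32 = 9.740×10^-8 m⁴.
T_max = τ_allow·J/r = 5.89×10^7 × 9.740×10^-8 / 0.0179 = 320.5 N·m.
ω = 87.4 rad/s, so P_max = T_max·ω = 2.801×10^4 W.

28.0 kW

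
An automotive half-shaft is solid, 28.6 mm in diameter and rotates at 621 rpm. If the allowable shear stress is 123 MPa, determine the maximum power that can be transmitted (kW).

36.7 kW

J = πd⁴/32 = π(0.0286)⁴/32 = 6.568×10^-8 m⁴.
T_max = τ_allow·J/r = 1.23×10^8 × 6.568×10^-8 / 0.0143 = 565.0 N·m.
ω = 2π·621/60 = 65.03 rad/s, so P_max = T_max·ω = 3.674×10^4 W.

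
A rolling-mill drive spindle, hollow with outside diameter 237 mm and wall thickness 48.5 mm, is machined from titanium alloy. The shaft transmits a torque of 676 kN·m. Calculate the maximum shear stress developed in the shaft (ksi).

42.7 ksi

J = π(d_o⁴ − d_i⁴)/32 = π(0.237⁴ − 0.140⁴)/32 = 2.720×10^-4 m⁴.
τ_max = T·r/J = 676000 × 0.118 / 2.720×10^-4 = 2.945×10^8 Pa.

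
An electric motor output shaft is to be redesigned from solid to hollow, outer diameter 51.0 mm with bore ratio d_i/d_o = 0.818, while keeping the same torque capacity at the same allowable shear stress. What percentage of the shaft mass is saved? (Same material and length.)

Equal τ_max and T ⇒ the solid shaft needs d_s³ = d_o³(1−k⁴), so d_s = 51.0·(1−0.818⁴)^(1/3) = 41.84 mm.
Area ratio A_h/A_s = d_o²(1−k²)/d_s² = (1−k²)/(1−k⁴)^(2/3) = 0.4915.
Mass saving = 1 − 0.4915 = 50.8 %.

50.8 %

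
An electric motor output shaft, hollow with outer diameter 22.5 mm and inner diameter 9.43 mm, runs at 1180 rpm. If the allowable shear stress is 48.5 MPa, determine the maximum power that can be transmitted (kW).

J = π(d_o⁴ − d_i⁴)/32 = π(0.0225⁴ − 0.00943⁴)/32 = 2.438×10^-8 m⁴.
T_max = τ_allow·J/r = 4.85×10^7 × 2.438×10^-8 / 0.0112 = 105.1 N·m.
ω = 2π·1180/60 = 123.6 rad/s, so P_max = T_max·ω = 1.299×10^4 W.

13.0 kW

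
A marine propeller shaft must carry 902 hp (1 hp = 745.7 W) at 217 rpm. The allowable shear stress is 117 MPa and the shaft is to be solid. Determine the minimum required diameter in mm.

109 mm

ω = 2π·217/60 = 22.72 rad/s, so T = P/ω = 902×745.7 / 22.72 = 29600 N·m.
For a solid shaft τ_max = 16T/(πd³), so d = (16T/(π τ_allow))^(1/3) = (16·29600/(π·1.17×10^8))^(1/3) = 0.1088 m.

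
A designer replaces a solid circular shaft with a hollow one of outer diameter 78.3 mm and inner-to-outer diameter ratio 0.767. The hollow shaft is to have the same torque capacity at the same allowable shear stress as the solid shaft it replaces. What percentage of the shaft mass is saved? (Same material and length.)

Equal τ_max and T ⇒ the solid shaft needs d_s³ = d_o³(1−k⁴), so d_s = 78.3·(1−0.767⁴)^(1/3) = 67.96 mm.
Area ratio A_h/A_s = d_o²(1−k²)/d_s² = (1−k²)/(1−k⁴)^(2/3) = 0.5465.
Mass saving = 1 − 0.5465 = 45.4 %.

45.4 %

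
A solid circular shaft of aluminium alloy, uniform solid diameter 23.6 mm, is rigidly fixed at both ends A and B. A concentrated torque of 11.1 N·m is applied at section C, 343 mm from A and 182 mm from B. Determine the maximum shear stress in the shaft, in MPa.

With uniform GJ and both ends fixed, compatibility θ_AC = θ_CB gives T_A·a = T_B·b, together with T_A + T_B = T₀.
T_A = T₀·b/(a+b) = 11.10·182/525.0 = 3.848 N·m; T_B = 7.252 N·m.
τ in each portion: τ_AC = 1.49×10^6 Pa, τ_CB = 2.81×10^6 Pa; maximum is in CB.
τ_max = T_CB·r/J = 7.252·0.0118/3.05×10^-8 = 2.810×10^6 Pa.

2.81 MPa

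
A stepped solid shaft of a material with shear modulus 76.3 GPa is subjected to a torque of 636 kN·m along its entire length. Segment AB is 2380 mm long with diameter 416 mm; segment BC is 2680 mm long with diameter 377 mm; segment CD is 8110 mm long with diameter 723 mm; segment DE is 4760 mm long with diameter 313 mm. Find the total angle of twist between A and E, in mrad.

62.6 mrad

J_AB = π(0.416)⁴/32 = 2.94×10^-3 m⁴; J_BC = π(0.377)⁴/32 = 1.98×10^-3 m⁴; J_CD = π(0.723)⁴/32 = 0.0268 m⁴; J_DE = π(0.313)⁴/32 = 9.42×10^-4 m⁴.
θ = (T/G)·Σ L_i/J_i = (636000/76.3×10⁹)·(2.38/2.94×10^-3 + 2.68/1.98×10^-3 + 8.11/0.0268 + 4.76/9.42×10^-4) = 0.06264 rad.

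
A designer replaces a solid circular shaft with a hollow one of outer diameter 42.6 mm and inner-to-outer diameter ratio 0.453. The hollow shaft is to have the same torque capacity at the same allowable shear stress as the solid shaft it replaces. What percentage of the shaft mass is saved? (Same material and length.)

18.2 %

Equal τ_max and T ⇒ the solid shaft needs d_s³ = d_o³(1−k⁴), so d_s = 42.6·(1−0.453⁴)^(1/3) = 41.99 mm.
Area ratio A_h/A_s = d_o²(1−k²)/d_s² = (1−k²)/(1−k⁴)^(2/3) = 0.8179.
Mass saving = 1 − 0.8179 = 18.2 %.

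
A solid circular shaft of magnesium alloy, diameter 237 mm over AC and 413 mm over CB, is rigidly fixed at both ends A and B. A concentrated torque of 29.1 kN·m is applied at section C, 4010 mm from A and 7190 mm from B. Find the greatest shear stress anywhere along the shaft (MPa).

Compatibility: T_A·a/J_AC = T_B·b/J_CB with T_A + T_B = T₀.
J_AC = 3.10×10^-4 m⁴, J_CB = 2.86×10^-3 m⁴, so T_A = T₀·(J_AC/a)/((J_AC/a)+(J_CB/b)) = 4737 N·m, T_B = 24360 N·m.
τ in each portion: τ_AC = 1.81×10^6 Pa, τ_CB = 1.76×10^6 Pa; maximum is in AC.
τ_max = T_AC·r/J = 4737·0.118/3.10×10^-4 = 1.812×10^6 Pa.

1.81 MPa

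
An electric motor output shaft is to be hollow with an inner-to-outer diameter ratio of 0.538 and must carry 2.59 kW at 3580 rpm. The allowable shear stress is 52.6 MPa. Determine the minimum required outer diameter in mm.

9.00 mm

ω = 2π·3580/60 = 374.9 rad/s, so T = P/ω = 2.59×10³ / 374.9 = 6.909 N·m.
For a hollow shaft with d_i/d_o = 0.538: τ_max = 16T/(π d_o³ (1−k⁴)), so d_o = [16T/(π τ_allow (1−k⁴))]^(1/3) = [16·6.909/(π·5.26×10^7·0.9162)]^(1/3) = 0.009004 m.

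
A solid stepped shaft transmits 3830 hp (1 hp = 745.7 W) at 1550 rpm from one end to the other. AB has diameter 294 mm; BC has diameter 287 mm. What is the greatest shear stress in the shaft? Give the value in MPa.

ω = 2π·1550/60 = 162.3 rad/s, so T = P/ω = 3830×745.7 / 162.3 = 17600 N·m.
Under the same torque, τ_max = 16T/(πd³) is largest where d is smallest — segment BC (d = 287 mm).
τ_max = 16·17600/(π·(0.287)³) = 3.791×10^6 Pa.

3.79 MPa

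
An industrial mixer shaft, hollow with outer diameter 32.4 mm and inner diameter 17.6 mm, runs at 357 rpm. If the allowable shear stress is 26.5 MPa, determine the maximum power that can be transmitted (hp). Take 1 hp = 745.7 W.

8.10 hp

J = π(d_o⁴ − d_i⁴)/32 = π(0.0324⁴ − 0.0176⁴)/32 = 9.877×10^-8 m⁴.
T_max = τ_allow·J/r = 2.65×10^7 × 9.877×10^-8 / 0.0162 = 161.6 N·m.
ω = 2π·357/60 = 37.38 rad/s, so P_max = T_max·ω = 6040 W.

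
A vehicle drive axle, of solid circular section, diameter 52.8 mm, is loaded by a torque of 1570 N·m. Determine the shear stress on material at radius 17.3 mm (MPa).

J = πd⁴/32 = π(0.0528)⁴/32 = 7.630×10^-7 m⁴.
Shear stress varies linearly with radius: τ = T·r/J = 1570 × 0.0173 / 7.630×10^-7 = 3.560×10^7 Pa.

35.6 MPa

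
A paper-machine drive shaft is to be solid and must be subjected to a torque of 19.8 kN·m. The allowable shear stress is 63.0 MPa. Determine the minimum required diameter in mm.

117 mm

For a solid shaft τ_max = 16T/(πd³), so d = (16T/(π τ_allow))^(1/3) = (16·19800/(π·6.30×10^7))^(1/3) = 0.1170 m.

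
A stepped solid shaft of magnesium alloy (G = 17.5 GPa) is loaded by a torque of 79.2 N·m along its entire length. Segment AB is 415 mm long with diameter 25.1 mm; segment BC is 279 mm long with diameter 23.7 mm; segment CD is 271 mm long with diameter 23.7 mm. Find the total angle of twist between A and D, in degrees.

7.37°

J_AB = π(0.0251)⁴/32 = 3.90×10^-8 m⁴; J_BC = π(0.0237)⁴/32 = 3.10×10^-8 m⁴; J_CD = π(0.0237)⁴/32 = 3.10×10^-8 m⁴.
θ = (T/G)·Σ L_i/J_i = (79.20/17.5×10⁹)·(0.415/3.90×10^-8 + 0.279/3.10×10^-8 + 0.271/3.10×10^-8) = 0.1286 rad.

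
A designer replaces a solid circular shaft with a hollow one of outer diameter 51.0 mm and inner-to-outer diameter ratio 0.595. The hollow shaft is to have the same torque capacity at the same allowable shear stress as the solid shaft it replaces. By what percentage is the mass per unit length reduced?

Equal τ_max and T ⇒ the solid shaft needs d_s³ = d_o³(1−k⁴), so d_s = 51.0·(1−0.595⁴)^(1/3) = 48.77 mm.
Area ratio A_h/A_s = d_o²(1−k²)/d_s² = (1−k²)/(1−k⁴)^(2/3) = 0.7063.
Mass saving = 1 − 0.7063 = 29.4 %.

29.4 %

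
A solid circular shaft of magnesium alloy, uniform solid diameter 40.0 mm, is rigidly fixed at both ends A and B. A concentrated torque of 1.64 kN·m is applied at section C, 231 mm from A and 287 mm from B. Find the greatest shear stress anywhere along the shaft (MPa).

With uniform GJ and both ends fixed, compatibility θ_AC = θ_CB gives T_A·a = T_B·b, together with T_A + T_B = T₀.
T_A = T₀·b/(a+b) = 1640·287/518.0 = 908.6 N·m; T_B = 731.4 N·m.
τ in each portion: τ_AC = 7.23×10^7 Pa, τ_CB = 5.82×10^7 Pa; maximum is in AC.
τ_max = T_AC·r/J = 908.6·0.0200/2.51×10^-7 = 7.231×10^7 Pa.

72.3 MPa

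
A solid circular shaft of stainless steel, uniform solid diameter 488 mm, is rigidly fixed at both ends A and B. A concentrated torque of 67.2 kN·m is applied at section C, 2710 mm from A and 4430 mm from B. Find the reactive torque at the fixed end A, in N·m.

With uniform GJ and both ends fixed, compatibility θ_AC = θ_CB gives T_A·a = T_B·b, together with T_A + T_B = T₀.
T_A = T₀·b/(a+b) = 67200·4430/7140 = 41690 N·m; T_B = 25510 N·m.

41700 N·m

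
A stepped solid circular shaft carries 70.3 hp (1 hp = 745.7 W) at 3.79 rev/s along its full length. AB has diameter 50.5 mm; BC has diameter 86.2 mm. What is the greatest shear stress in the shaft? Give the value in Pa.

ω = 2π·3.79 = 23.81 rad/s, so T = P/ω = 70.3×745.7 / 23.81 = 2201 N·m.
Under the same torque, τ_max = 16T/(πd³) is largest where d is smallest — segment AB (d = 50.5 mm).
τ_max = 16·2201/(π·(0.0505)³) = 8.706×10^7 Pa.

8.71e7 Pa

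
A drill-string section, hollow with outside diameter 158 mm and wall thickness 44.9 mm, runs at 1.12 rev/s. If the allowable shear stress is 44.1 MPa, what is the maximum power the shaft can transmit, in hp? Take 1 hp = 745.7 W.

J = π(d_o⁴ − d_i⁴)/32 = π(0.158⁴ − 0.0682⁴)/32 = 5.906×10^-5 m⁴.
T_max = τ_allow·J/r = 4.41×10^7 × 5.906×10^-5 / 0.0790 = 32970 N·m.
ω = 2π·1.12 = 7.037 rad/s, so P_max = T_max·ω = 2.320×10^5 W.

311 hp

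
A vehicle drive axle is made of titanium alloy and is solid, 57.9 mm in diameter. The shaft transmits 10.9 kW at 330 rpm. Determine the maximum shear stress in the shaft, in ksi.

ω = 2π·330/60 = 34.56 rad/s, so T = P/ω = 10.9×10³ / 34.56 = 315.4 N·m.
J = πd⁴/32 = π(0.0579)⁴/32 = 1.103×10^-6 m⁴.
τ_max = T·r/J = 315.4 × 0.0290 / 1.103×10^-6 = 8.276×10^6 Pa.

1.20 ksi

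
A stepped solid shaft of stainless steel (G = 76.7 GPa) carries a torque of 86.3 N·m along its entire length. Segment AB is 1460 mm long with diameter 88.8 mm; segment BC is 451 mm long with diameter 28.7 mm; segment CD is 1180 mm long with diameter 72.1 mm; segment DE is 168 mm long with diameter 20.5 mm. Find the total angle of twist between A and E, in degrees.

J_AB = π(0.0888)⁴/32 = 6.10×10^-6 m⁴; J_BC = π(0.0287)⁴/32 = 6.66×10^-8 m⁴; J_CD = π(0.0721)⁴/32 = 2.65×10^-6 m⁴; J_DE = π(0.0205)⁴/32 = 1.73×10^-8 m⁴.
θ = (T/G)·Σ L_i/J_i = (86.30/76.7×10⁹)·(1.46/6.10×10^-6 + 0.451/6.66×10^-8 + 1.18/2.65×10^-6 + 0.168/1.73×10^-8) = 0.01929 rad.

1.11°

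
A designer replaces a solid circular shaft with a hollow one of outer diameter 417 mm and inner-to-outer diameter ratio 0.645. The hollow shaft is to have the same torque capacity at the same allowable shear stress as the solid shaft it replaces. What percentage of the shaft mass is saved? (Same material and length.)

Equal τ_max and T ⇒ the solid shaft needs d_s³ = d_o³(1−k⁴), so d_s = 417·(1−0.645⁴)^(1/3) = 391.4 mm.
Area ratio A_h/A_s = d_o²(1−k²)/d_s² = (1−k²)/(1−k⁴)^(2/3) = 0.6629.
Mass saving = 1 − 0.6629 = 33.7 %.

33.7 %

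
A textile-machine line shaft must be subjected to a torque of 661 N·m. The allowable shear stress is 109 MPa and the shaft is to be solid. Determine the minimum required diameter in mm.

For a solid shaft τ_max = 16T/(πd³), so d = (16T/(π τ_allow))^(1/3) = (16·661.0/(π·1.09×10^8))^(1/3) = 0.03137 m.

31.4 mm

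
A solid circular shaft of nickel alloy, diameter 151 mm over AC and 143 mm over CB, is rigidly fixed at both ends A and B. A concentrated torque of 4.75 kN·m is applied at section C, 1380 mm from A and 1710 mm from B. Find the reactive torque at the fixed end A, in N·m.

Compatibility: T_A·a/J_AC = T_B·b/J_CB with T_A + T_B = T₀.
J_AC = 5.10×10^-5 m⁴, J_CB = 4.11×10^-5 m⁴, so T_A = T₀·(J_AC/a)/((J_AC/a)+(J_CB/b)) = 2880 N·m, T_B = 1870 N·m.

2880 N·m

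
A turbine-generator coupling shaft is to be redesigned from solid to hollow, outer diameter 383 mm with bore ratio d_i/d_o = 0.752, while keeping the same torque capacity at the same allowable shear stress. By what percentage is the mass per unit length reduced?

43.8 %

Equal τ_max and T ⇒ the solid shaft needs d_s³ = d_o³(1−k⁴), so d_s = 383·(1−0.752⁴)^(1/3) = 336.8 mm.
Area ratio A_h/A_s = d_o²(1−k²)/d_s² = (1−k²)/(1−k⁴)^(2/3) = 0.5618.
Mass saving = 1 − 0.5618 = 43.8 %.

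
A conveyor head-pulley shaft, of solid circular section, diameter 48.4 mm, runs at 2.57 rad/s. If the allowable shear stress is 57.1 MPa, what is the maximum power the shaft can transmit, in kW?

J = πd⁴/32 = π(0.0484)⁴/32 = 5.387×10^-7 m⁴.
T_max = τ_allow·J/r = 5.71×10^7 × 5.387×10^-7 / 0.0242 = 1271 N·m.
ω = 2.57 rad/s, so P_max = T_max·ω = 3267 W.

3.27 kW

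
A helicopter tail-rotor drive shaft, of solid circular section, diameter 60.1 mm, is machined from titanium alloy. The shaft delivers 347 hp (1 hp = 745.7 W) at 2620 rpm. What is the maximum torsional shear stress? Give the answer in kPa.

22100 kPa

ω = 2π·2620/60 = 274.4 rad/s, so T = P/ω = 347×745.7 / 274.4 = 943.1 N·m.
J = πd⁴/32 = π(0.0601)⁴/32 = 1.281×10^-6 m⁴.
τ_max = T·r/J = 943.1 × 0.0301 / 1.281×10^-6 = 2.213×10^7 Pa.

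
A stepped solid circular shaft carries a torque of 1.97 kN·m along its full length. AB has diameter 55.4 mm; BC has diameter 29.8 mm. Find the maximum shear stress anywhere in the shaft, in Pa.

Under the same torque, τ_max = 16T/(πd³) is largest where d is smallest — segment BC (d = 29.8 mm).
τ_max = 16·1970/(π·(0.0298)³) = 3.791×10^8 Pa.

3.79e8 Pa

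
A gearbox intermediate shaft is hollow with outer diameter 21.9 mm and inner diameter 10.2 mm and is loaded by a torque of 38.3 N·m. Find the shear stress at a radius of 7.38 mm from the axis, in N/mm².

J = π(d_o⁴ − d_i⁴)/32 = π(0.0219⁴ − 0.0102⁴)/32 = 2.152×10^-8 m⁴.
Shear stress varies linearly with radius: τ = T·r/J = 38.30 × 0.00738 / 2.152×10^-8 = 1.313×10^7 Pa.

13.1 N/mm²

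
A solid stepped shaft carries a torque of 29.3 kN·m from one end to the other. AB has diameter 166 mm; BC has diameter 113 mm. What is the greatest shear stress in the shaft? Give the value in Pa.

Under the same torque, τ_max = 16T/(πd³) is largest where d is smallest — segment BC (d = 113 mm).
τ_max = 16·29300/(π·(0.113)³) = 1.034×10^8 Pa.

1.03e8 Pa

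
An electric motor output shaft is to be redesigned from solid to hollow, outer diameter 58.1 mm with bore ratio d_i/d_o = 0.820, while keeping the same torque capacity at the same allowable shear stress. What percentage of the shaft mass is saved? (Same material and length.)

51.1 %

Equal τ_max and T ⇒ the solid shaft needs d_s³ = d_o³(1−k⁴), so d_s = 58.1·(1−0.820⁴)^(1/3) = 47.54 mm.
Area ratio A_h/A_s = d_o²(1−k²)/d_s² = (1−k²)/(1−k⁴)^(2/3) = 0.4893.
Mass saving = 1 − 0.4893 = 51.1 %.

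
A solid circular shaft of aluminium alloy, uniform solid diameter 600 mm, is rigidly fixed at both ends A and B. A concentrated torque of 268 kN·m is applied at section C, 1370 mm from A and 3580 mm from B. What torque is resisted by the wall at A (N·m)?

194000 N·m

With uniform GJ and both ends fixed, compatibility θ_AC = θ_CB gives T_A·a = T_B·b, together with T_A + T_B = T₀.
T_A = T₀·b/(a+b) = 268000·3580/4950 = 193800 N·m; T_B = 74170 N·m.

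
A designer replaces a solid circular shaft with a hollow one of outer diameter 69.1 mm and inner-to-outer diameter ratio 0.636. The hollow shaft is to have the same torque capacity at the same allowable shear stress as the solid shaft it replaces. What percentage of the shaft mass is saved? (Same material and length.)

Equal τ_max and T ⇒ the solid shaft needs d_s³ = d_o³(1−k⁴), so d_s = 69.1·(1−0.636⁴)^(1/3) = 65.10 mm.
Area ratio A_h/A_s = d_o²(1−k²)/d_s² = (1−k²)/(1−k⁴)^(2/3) = 0.6708.
Mass saving = 1 − 0.6708 = 32.9 %.

32.9 %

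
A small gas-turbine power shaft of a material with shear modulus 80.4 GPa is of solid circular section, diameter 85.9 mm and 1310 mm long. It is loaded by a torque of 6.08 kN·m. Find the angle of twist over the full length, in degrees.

1.06°

J = πd⁴/32 = π(0.0859)⁴/32 = 5.345×10^-6 m⁴.
θ = T·L/(G·J) = 6080 × 1.31 / (80.4×10⁹ × 5.345×10^-6) = 0.01853 rad.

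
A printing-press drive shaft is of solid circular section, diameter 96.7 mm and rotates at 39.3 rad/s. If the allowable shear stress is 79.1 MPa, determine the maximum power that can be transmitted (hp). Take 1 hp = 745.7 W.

740 hp

J = πd⁴/32 = π(0.0967)⁴/32 = 8.584×10^-6 m⁴.
T_max = τ_allow·J/r = 7.91×10^7 × 8.584×10^-6 / 0.0484 = 14040 N·m.
ω = 39.3 rad/s, so P_max = T_max·ω = 5.519×10^5 W.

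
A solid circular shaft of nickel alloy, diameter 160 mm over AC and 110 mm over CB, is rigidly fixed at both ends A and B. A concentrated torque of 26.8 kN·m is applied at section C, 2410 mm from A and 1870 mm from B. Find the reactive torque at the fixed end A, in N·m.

20800 N·m

Compatibility: T_A·a/J_AC = T_B·b/J_CB with T_A + T_B = T₀.
J_AC = 6.43×10^-5 m⁴, J_CB = 1.44×10^-5 m⁴, so T_A = T₀·(J_AC/a)/((J_AC/a)+(J_CB/b)) = 20810 N·m, T_B = 5991 N·m.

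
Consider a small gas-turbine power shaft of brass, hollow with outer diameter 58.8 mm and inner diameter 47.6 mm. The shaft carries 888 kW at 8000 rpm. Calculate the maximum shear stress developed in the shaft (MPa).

ω = 2π·8000/60 = 837.8 rad/s, so T = P/ω = 888×10³ / 837.8 = 1060 N·m.
J = π(d_o⁴ − d_i⁴)/32 = π(0.0588⁴ − 0.0476⁴)/32 = 6.696×10^-7 m⁴.
τ_max = T·r/J = 1060 × 0.0294 / 6.696×10^-7 = 4.654×10^7 Pa.

46.5 MPa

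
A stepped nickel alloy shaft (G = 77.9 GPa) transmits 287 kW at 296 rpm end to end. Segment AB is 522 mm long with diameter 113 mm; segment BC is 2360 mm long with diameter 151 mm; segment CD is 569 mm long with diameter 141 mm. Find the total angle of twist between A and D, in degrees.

ω = 2π·296/60 = 31.00 rad/s, so T = P/ω = 287×10³ / 31.00 = 9259 N·m.
J_AB = π(0.113)⁴/32 = 1.60×10^-5 m⁴; J_BC = π(0.151)⁴/32 = 5.10×10^-5 m⁴; J_CD = π(0.141)⁴/32 = 3.88×10^-5 m⁴.
θ = (T/G)·Σ L_i/J_i = (9259/77.9×10⁹)·(0.522/1.60×10^-5 + 2.36/5.10×10^-5 + 0.569/3.88×10^-5) = 0.01111 rad.

0.637°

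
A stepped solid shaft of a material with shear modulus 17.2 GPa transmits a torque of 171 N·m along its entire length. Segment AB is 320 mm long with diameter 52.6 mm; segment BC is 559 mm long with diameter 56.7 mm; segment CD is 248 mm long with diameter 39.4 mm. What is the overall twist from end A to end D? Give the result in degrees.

J_AB = π(0.0526)⁴/32 = 7.52×10^-7 m⁴; J_BC = π(0.0567)⁴/32 = 1.01×10^-6 m⁴; J_CD = π(0.0394)⁴/32 = 2.37×10^-7 m⁴.
θ = (T/G)·Σ L_i/J_i = (171.0/17.2×10⁹)·(0.320/7.52×10^-7 + 0.559/1.01×10^-6 + 0.248/2.37×10^-7) = 0.02013 rad.

1.15°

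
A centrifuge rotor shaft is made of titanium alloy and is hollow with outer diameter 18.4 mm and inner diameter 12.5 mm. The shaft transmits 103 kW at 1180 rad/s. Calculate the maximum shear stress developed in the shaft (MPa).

90.7 MPa

ω = 1180 rad/s, so T = P/ω = 103×10³ / 1180 = 87.29 N·m.
J = π(d_o⁴ − d_i⁴)/32 = π(0.0184⁴ − 0.0125⁴)/32 = 8.856×10^-9 m⁴.
τ_max = T·r/J = 87.29 × 0.00920 / 8.856×10^-9 = 9.068×10^7 Pa.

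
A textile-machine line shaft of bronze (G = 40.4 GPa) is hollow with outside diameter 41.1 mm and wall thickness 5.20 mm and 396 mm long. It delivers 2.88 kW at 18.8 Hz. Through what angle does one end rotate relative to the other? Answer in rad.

0.00124 rad

ω = 2π·18.8 = 118.1 rad/s, so T = P/ω = 2.88×10³ / 118.1 = 24.38 N·m.
J = π(d_o⁴ − d_i⁴)/32 = π(0.0411⁴ − 0.0307⁴)/32 = 1.929×10^-7 m⁴.
θ = T·L/(G·J) = 24.38 × 0.396 / (40.4×10⁹ × 1.929×10^-7) = 1.239×10^-3 rad.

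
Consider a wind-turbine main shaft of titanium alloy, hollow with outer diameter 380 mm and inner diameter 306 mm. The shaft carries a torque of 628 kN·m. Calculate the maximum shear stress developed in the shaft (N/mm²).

101 N/mm²

J = π(d_o⁴ − d_i⁴)/32 = π(0.380⁴ − 0.306⁴)/32 = 1.186×10^-3 m⁴.
τ_max = T·r/J = 628000 × 0.190 / 1.186×10^-3 = 1.006×10^8 Pa.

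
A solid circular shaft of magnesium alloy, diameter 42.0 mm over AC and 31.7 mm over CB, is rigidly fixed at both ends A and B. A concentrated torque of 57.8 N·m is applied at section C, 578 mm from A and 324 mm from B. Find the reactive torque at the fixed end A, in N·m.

36.6 N·m

Compatibility: T_A·a/J_AC = T_B·b/J_CB with T_A + T_B = T₀.
J_AC = 3.05×10^-7 m⁴, J_CB = 9.91×10^-8 m⁴, so T_A = T₀·(J_AC/a)/((J_AC/a)+(J_CB/b)) = 36.61 N·m, T_B = 21.19 N·m.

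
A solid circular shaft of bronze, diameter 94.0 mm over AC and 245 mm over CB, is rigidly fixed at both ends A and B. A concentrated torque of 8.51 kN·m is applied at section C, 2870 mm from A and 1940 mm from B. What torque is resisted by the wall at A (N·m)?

123 N·m

Compatibility: T_A·a/J_AC = T_B·b/J_CB with T_A + T_B = T₀.
J_AC = 7.66×10^-6 m⁴, J_CB = 3.54×10^-4 m⁴, so T_A = T₀·(J_AC/a)/((J_AC/a)+(J_CB/b)) = 122.9 N·m, T_B = 8387 N·m.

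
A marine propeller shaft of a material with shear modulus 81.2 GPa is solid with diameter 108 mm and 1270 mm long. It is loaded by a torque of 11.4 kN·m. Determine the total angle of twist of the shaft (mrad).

13.3 mrad

J = πd⁴/32 = π(0.108)⁴/32 = 1.336×10^-5 m⁴.
θ = T·L/(G·J) = 11400 × 1.27 / (81.2×10⁹ × 1.336×10^-5) = 0.01335 rad.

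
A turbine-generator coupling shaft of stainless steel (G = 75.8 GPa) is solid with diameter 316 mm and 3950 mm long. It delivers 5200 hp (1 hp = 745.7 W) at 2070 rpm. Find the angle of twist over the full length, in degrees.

0.0546°

ω = 2π·2070/60 = 216.8 rad/s, so T = P/ω = 5200×745.7 / 216.8 = 17890 N·m.
J = πd⁴/32 = π(0.316)⁴/32 = 9.789×10^-4 m⁴.
θ = T·L/(G·J) = 17890 × 3.95 / (75.8×10⁹ × 9.789×10^-4) = 9.522×10^-4 rad.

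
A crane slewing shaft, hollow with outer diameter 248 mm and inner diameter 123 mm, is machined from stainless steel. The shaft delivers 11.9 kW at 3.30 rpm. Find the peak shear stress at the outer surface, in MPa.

ω = 2π·3.30/60 = 0.3456 rad/s, so T = P/ω = 11.9×10³ / 0.3456 = 34440 N·m.
J = π(d_o⁴ − d_i⁴)/32 = π(0.248⁴ − 0.123⁴)/32 = 3.489×10^-4 m⁴.
τ_max = T·r/J = 34440 × 0.124 / 3.489×10^-4 = 1.224×10^7 Pa.

12.2 MPa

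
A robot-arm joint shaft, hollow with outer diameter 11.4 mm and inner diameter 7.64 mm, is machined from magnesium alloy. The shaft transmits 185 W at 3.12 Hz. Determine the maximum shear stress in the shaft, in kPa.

ω = 2π·3.12 = 19.60 rad/s, so T = P/ω = 185 / 19.60 = 9.437 N·m.
J = π(d_o⁴ − d_i⁴)/32 = π(0.0114⁴ − 0.00764⁴)/32 = 1.324×10^-9 m⁴.
τ_max = T·r/J = 9.437 × 0.00570 / 1.324×10^-9 = 4.064×10^7 Pa.

40600 kPa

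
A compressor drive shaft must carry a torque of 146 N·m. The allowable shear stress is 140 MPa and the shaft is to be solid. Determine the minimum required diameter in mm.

17.4 mm

For a solid shaft τ_max = 16T/(πd³), so d = (16T/(π τ_allow))^(1/3) = (16·146.0/(π·1.40×10^8))^(1/3) = 0.01745 m.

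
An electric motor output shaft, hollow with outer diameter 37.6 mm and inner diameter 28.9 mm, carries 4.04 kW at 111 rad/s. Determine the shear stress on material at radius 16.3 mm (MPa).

4.64 MPa

ω = 111 rad/s, so T = P/ω = 4.04×10³ / 111.0 = 36.40 N·m.
J = π(d_o⁴ − d_i⁴)/32 = π(0.0376⁴ − 0.0289⁴)/32 = 1.277×10^-7 m⁴.
Shear stress varies linearly with radius: τ = T·r/J = 36.40 × 0.0163 / 1.277×10^-7 = 4.644×10^6 Pa.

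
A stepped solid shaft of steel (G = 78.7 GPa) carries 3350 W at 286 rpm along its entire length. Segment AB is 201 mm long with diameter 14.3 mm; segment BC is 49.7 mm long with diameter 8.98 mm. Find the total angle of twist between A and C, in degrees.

10.3°

ω = 2π·286/60 = 29.95 rad/s, so T = P/ω = 3350 / 29.95 = 111.9 N·m.
J_AB = π(0.0143)⁴/32 = 4.11×10^-9 m⁴; J_BC = π(0.00898)⁴/32 = 6.38×10^-10 m⁴.
θ = (T/G)·Σ L_i/J_i = (111.9/78.7×10⁹)·(0.201/4.11×10^-9 + 0.0497/6.38×10^-10) = 0.1802 rad.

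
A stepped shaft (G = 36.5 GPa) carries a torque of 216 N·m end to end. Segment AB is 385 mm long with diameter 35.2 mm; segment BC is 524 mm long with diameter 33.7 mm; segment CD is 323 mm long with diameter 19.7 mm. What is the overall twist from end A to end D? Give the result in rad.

0.169 rad

J_AB = π(0.0352)⁴/32 = 1.51×10^-7 m⁴; J_BC = π(0.0337)⁴/32 = 1.27×10^-7 m⁴; J_CD = π(0.0197)⁴/32 = 1.48×10^-8 m⁴.
θ = (T/G)·Σ L_i/J_i = (216.0/36.5×10⁹)·(0.385/1.51×10^-7 + 0.524/1.27×10^-7 + 0.323/1.48×10^-8) = 0.1689 rad.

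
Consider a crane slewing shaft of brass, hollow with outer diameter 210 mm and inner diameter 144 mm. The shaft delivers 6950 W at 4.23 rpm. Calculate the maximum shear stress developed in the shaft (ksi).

ω = 2π·4.23/60 = 0.4430 rad/s, so T = P/ω = 6950 / 0.4430 = 15690 N·m.
J = π(d_o⁴ − d_i⁴)/32 = π(0.210⁴ − 0.144⁴)/32 = 1.487×10^-4 m⁴.
τ_max = T·r/J = 15690 × 0.105 / 1.487×10^-4 = 1.108×10^7 Pa.

1.61 ksi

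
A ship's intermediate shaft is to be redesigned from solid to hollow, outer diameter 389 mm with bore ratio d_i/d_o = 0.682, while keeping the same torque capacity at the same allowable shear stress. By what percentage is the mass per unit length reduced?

37.1 %

Equal τ_max and T ⇒ the solid shaft needs d_s³ = d_o³(1−k⁴), so d_s = 389·(1−0.682⁴)^(1/3) = 358.6 mm.
Area ratio A_h/A_s = d_o²(1−k²)/d_s² = (1−k²)/(1−k⁴)^(2/3) = 0.6293.
Mass saving = 1 − 0.6293 = 37.1 %.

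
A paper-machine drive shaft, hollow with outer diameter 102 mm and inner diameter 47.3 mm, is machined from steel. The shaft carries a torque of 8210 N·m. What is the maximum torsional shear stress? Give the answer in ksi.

5.99 ksi

J = π(d_o⁴ − d_i⁴)/32 = π(0.102⁴ − 0.0473⁴)/32 = 1.014×10^-5 m⁴.
τ_max = T·r/J = 8210 × 0.0510 / 1.014×10^-5 = 4.131×10^7 Pa.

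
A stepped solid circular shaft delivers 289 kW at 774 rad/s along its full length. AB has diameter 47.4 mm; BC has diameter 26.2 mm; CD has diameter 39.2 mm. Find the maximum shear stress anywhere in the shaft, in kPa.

ω = 774 rad/s, so T = P/ω = 289×10³ / 774.0 = 373.4 N·m.
Under the same torque, τ_max = 16T/(πd³) is largest where d is smallest — segment BC (d = 26.2 mm).
τ_max = 16·373.4/(π·(0.0262)³) = 1.057×10^8 Pa.

106000 kPa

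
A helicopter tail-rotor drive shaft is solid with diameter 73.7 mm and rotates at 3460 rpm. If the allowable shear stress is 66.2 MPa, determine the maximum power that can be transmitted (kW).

1890 kW

J = πd⁴/32 = π(0.0737)⁴/32 = 2.896×10^-6 m⁴.
T_max = τ_allow·J/r = 6.62×10^7 × 2.896×10^-6 / 0.0369 = 5203 N·m.
ω = 2π·3460/60 = 362.3 rad/s, so P_max = T_max·ω = 1.885×10^6 W.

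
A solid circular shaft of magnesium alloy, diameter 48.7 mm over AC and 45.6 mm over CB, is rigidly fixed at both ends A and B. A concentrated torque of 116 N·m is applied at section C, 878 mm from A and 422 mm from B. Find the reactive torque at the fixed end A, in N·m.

Compatibility: T_A·a/J_AC = T_B·b/J_CB with T_A + T_B = T₀.
J_AC = 5.52×10^-7 m⁴, J_CB = 4.24×10^-7 m⁴, so T_A = T₀·(J_AC/a)/((J_AC/a)+(J_CB/b)) = 44.63 N·m, T_B = 71.37 N·m.

44.6 N·m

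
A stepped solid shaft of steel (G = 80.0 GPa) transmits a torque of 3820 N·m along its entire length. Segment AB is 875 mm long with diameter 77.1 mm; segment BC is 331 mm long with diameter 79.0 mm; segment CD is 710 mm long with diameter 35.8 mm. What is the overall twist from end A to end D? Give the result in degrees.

13.0°

J_AB = π(0.0771)⁴/32 = 3.47×10^-6 m⁴; J_BC = π(0.0790)⁴/32 = 3.82×10^-6 m⁴; J_CD = π(0.0358)⁴/32 = 1.61×10^-7 m⁴.
θ = (T/G)·Σ L_i/J_i = (3820/80.0×10⁹)·(0.875/3.47×10^-6 + 0.331/3.82×10^-6 + 0.710/1.61×10^-7) = 0.2264 rad.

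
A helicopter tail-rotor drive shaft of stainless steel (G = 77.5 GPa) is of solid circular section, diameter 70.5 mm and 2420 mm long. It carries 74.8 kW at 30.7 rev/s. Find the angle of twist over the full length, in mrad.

ω = 2π·30.7 = 192.9 rad/s, so T = P/ω = 74.8×10³ / 192.9 = 387.8 N·m.
J = πd⁴/32 = π(0.0705)⁴/32 = 2.425×10^-6 m⁴.
θ = T·L/(G·J) = 387.8 × 2.42 / (77.5×10⁹ × 2.425×10^-6) = 4.993×10^-3 rad.

4.99 mrad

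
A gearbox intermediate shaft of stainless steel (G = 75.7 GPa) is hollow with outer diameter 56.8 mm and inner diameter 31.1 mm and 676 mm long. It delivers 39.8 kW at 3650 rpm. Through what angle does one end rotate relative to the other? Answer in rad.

0.00100 rad

ω = 2π·3650/60 = 382.2 rad/s, so T = P/ω = 39.8×10³ / 382.2 = 104.1 N·m.
J = π(d_o⁴ − d_i⁴)/32 = π(0.0568⁴ − 0.0311⁴)/32 = 9.300×10^-7 m⁴.
θ = T·L/(G·J) = 104.1 × 0.676 / (75.7×10⁹ × 9.300×10^-7) = 9.998×10^-4 rad.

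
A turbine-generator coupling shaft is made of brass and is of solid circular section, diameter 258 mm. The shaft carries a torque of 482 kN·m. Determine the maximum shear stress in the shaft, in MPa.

143 MPa

J = πd⁴/32 = π(0.258)⁴/32 = 4.350×10^-4 m⁴.
τ_max = T·r/J = 482000 × 0.129 / 4.350×10^-4 = 1.429×10^8 Pa.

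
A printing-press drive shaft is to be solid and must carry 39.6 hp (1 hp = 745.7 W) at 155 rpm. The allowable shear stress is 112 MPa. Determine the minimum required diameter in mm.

ω = 2π·155/60 = 16.23 rad/s, so T = P/ω = 39.6×745.7 / 16.23 = 1819 N·m.
For a solid shaft τ_max = 16T/(πd³), so d = (16T/(π τ_allow))^(1/3) = (16·1819/(π·1.12×10^8))^(1/3) = 0.04357 m.

43.6 mm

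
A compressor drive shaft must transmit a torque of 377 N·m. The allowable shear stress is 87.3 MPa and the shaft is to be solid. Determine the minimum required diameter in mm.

For a solid shaft τ_max = 16T/(πd³), so d = (16T/(π τ_allow))^(1/3) = (16·377.0/(π·8.73×10^7))^(1/3) = 0.02802 m.

28.0 mm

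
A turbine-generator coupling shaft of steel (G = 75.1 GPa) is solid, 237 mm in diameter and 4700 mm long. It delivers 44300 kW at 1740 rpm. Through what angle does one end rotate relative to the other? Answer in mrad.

ω = 2π·1740/60 = 182.2 rad/s, so T = P/ω = 44300×10³ / 182.2 = 243100 N·m.
J = πd⁴/32 = π(0.237)⁴/32 = 3.097×10^-4 m⁴.
θ = T·L/(G·J) = 243100 × 4.70 / (75.1×10⁹ × 3.097×10^-4) = 0.04912 rad.

49.1 mrad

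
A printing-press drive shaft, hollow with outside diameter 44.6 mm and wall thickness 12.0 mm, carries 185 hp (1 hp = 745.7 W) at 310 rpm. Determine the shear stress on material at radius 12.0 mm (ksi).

19.9 ksi

ω = 2π·310/60 = 32.46 rad/s, so T = P/ω = 185×745.7 / 32.46 = 4250 N·m.
J = π(d_o⁴ − d_i⁴)/32 = π(0.0446⁴ − 0.0206⁴)/32 = 3.708×10^-7 m⁴.
Shear stress varies linearly with radius: τ = T·r/J = 4250 × 0.0120 / 3.708×10^-7 = 1.375×10^8 Pa.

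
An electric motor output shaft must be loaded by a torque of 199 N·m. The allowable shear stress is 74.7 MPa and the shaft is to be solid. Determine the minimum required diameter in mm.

For a solid shaft τ_max = 16T/(πd³), so d = (16T/(π τ_allow))^(1/3) = (16·199.0/(π·7.47×10^7))^(1/3) = 0.02385 m.

23.9 mm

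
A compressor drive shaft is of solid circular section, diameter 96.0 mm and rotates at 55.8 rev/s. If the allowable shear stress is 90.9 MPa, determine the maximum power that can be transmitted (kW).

5540 kW

J = πd⁴/32 = π(0.0960)⁴/32 = 8.338×10^-6 m⁴.
T_max = τ_allow·J/r = 9.09×10^7 × 8.338×10^-6 / 0.0480 = 15790 N·m.
ω = 2π·55.8 = 350.6 rad/s, so P_max = T_max·ω = 5.536×10^6 W.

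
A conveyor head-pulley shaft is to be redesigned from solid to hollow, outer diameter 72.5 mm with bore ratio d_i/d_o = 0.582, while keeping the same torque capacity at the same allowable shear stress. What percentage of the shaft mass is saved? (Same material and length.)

28.3 %

Equal τ_max and T ⇒ the solid shaft needs d_s³ = d_o³(1−k⁴), so d_s = 72.5·(1−0.582⁴)^(1/3) = 69.61 mm.
Area ratio A_h/A_s = d_o²(1−k²)/d_s² = (1−k²)/(1−k⁴)^(2/3) = 0.7172.
Mass saving = 1 − 0.7172 = 28.3 %.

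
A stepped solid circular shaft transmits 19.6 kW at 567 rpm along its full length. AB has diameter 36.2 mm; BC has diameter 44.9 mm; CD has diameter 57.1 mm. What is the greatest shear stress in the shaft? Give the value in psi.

5140 psi

ω = 2π·567/60 = 59.38 rad/s, so T = P/ω = 19.6×10³ / 59.38 = 330.1 N·m.
Under the same torque, τ_max = 16T/(πd³) is largest where d is smallest — segment AB (d = 36.2 mm).
τ_max = 16·330.1/(π·(0.0362)³) = 3.544×10^7 Pa.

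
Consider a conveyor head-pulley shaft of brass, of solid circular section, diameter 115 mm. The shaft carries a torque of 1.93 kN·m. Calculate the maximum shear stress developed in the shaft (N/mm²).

J = πd⁴/32 = π(0.115)⁴/32 = 1.717×10^-5 m⁴.
τ_max = T·r/J = 1930 × 0.0575 / 1.717×10^-5 = 6.463×10^6 Pa.

6.46 N/mm²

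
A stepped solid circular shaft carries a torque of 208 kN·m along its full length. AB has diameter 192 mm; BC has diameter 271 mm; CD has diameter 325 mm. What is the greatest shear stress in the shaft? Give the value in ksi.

21.7 ksi

Under the same torque, τ_max = 16T/(πd³) is largest where d is smallest — segment AB (d = 192 mm).
τ_max = 16·208000/(π·(0.192)³) = 1.497×10^8 Pa.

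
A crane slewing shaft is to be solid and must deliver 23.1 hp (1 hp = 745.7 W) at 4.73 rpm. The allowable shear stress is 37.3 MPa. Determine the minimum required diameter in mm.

ω = 2π·4.73/60 = 0.4953 rad/s, so T = P/ω = 23.1×745.7 / 0.4953 = 34780 N·m.
For a solid shaft τ_max = 16T/(πd³), so d = (16T/(π τ_allow))^(1/3) = (16·34780/(π·3.73×10^7))^(1/3) = 0.1681 m.

168 mm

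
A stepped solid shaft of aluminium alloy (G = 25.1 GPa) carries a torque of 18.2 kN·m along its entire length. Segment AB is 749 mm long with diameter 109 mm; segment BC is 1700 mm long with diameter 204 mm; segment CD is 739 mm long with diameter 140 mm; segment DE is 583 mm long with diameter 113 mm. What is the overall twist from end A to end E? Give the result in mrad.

J_AB = π(0.109)⁴/32 = 1.39×10^-5 m⁴; J_BC = π(0.204)⁴/32 = 1.70×10^-4 m⁴; J_CD = π(0.140)⁴/32 = 3.77×10^-5 m⁴; J_DE = π(0.113)⁴/32 = 1.60×10^-5 m⁴.
θ = (T/G)·Σ L_i/J_i = (18200/25.1×10⁹)·(0.749/1.39×10^-5 + 1.70/1.70×10^-4 + 0.739/3.77×10^-5 + 0.583/1.60×10^-5) = 0.08706 rad.

87.1 mrad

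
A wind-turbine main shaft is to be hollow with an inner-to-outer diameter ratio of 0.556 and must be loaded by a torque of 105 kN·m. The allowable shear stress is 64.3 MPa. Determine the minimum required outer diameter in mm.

For a hollow shaft with d_i/d_o = 0.556: τ_max = 16T/(π d_o³ (1−k⁴)), so d_o = [16T/(π τ_allow (1−k⁴))]^(1/3) = [16·105000/(π·6.43×10^7·0.9044)]^(1/3) = 0.2095 m.

210 mm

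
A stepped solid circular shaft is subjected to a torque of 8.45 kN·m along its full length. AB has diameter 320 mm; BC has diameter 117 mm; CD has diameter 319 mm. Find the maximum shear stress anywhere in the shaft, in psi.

3900 psi

Under the same torque, τ_max = 16T/(πd³) is largest where d is smallest — segment BC (d = 117 mm).
τ_max = 16·8450/(π·(0.117)³) = 2.687×10^7 Pa.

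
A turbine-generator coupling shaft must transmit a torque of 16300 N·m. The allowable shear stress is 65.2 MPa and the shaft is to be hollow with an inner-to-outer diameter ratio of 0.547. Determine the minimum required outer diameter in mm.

For a hollow shaft with d_i/d_o = 0.547: τ_max = 16T/(π d_o³ (1−k⁴)), so d_o = [16T/(π τ_allow (1−k⁴))]^(1/3) = [16·16300/(π·6.52×10^7·0.9105)]^(1/3) = 0.1118 m.

112 mm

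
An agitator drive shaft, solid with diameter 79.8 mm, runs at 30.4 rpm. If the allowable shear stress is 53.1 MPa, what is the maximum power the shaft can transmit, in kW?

16.9 kW

J = πd⁴/32 = π(0.0798)⁴/32 = 3.981×10^-6 m⁴.
T_max = τ_allow·J/r = 5.31×10^7 × 3.981×10^-6 / 0.0399 = 5298 N·m.
ω = 2π·30.4/60 = 3.183 rad/s, so P_max = T_max·ω = 1.687×10^4 W.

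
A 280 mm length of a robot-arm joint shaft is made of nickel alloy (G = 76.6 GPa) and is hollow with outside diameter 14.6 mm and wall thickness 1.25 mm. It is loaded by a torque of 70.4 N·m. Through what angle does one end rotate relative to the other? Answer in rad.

0.109 rad

J = π(d_o⁴ − d_i⁴)/32 = π(0.0146⁴ − 0.0121⁴)/32 = 2.356×10^-9 m⁴.
θ = T·L/(G·J) = 70.40 × 0.280 / (76.6×10⁹ × 2.356×10^-9) = 0.1092 rad.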